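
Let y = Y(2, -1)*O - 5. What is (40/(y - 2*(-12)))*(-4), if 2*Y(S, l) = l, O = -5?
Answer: -320/43 ≈ -7.4419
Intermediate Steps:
Y(S, l) = l/2
y = -5/2 (y = ((½)*(-1))*(-5) - 5 = -½*(-5) - 5 = 5/2 - 5 = -5/2 ≈ -2.5000)
(40/(y - 2*(-12)))*(-4) = (40/(-5/2 - 2*(-12)))*(-4) = (40/(-5/2 + 24))*(-4) = (40/(43/2))*(-4) = ((2/43)*40)*(-4) = (80/43)*(-4) = -320/43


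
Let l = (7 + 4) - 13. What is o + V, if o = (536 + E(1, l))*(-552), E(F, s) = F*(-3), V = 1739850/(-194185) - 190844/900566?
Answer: -5145304137381860/17487640871 ≈ -2.9423e+5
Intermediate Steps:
l = -2 (l = 11 - 13 = -2)
V = -160390879724/17487640871 (V = 1739850*(-1/194185) - 190844*1/900566 = -347970/38837 - 95422/450283 = -160390879724/17487640871 ≈ -9.1717)
E(F, s) = -3*F
o = -294216 (o = (536 - 3*1)*(-552) = (536 - 3)*(-552) = 533*(-552) = -294216)
o + V = -294216 - 160390879724/17487640871 = -5145304137381860/17487640871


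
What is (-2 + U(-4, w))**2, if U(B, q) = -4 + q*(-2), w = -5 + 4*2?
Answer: 144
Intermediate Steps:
w = 3 (w = -5 + 8 = 3)
U(B, q) = -4 - 2*q
(-2 + U(-4, w))**2 = (-2 + (-4 - 2*3))**2 = (-2 + (-4 - 6))**2 = (-2 - 10)**2 = (-12)**2 = 144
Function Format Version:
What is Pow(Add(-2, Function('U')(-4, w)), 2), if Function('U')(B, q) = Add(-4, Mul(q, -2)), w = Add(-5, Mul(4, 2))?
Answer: 144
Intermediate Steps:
w = 3 (w = Add(-5, 8) = 3)
Function('U')(B, q) = Add(-4, Mul(-2, q))
Pow(Add(-2, Function('U')(-4, w)), 2) = Pow(Add(-2, Add(-4, Mul(-2, 3))), 2) = Pow(Add(-2, Add(-4, -6)), 2) = Pow(Add(-2, -10), 2) = Pow(-12, 2) = 144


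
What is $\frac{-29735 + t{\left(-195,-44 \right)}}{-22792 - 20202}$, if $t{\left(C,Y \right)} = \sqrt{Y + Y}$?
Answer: $\frac{29735}{42994} - \frac{i \sqrt{22}}{21497} \approx 0.69161 - 0.00021819 i$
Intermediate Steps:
$t{\left(C,Y \right)} = \sqrt{2} \sqrt{Y}$ ($t{\left(C,Y \right)} = \sqrt{2 Y} = \sqrt{2} \sqrt{Y}$)
$\frac{-29735 + t{\left(-195,-44 \right)}}{-22792 - 20202} = \frac{-29735 + \sqrt{2} \sqrt{-44}}{-22792 - 20202} = \frac{-29735 + \sqrt{2} \cdot 2 i \sqrt{11}}{-42994} = \left(-29735 + 2 i \sqrt{22}\right) \left(- \frac{1}{42994}\right) = \frac{29735}{42994} - \frac{i \sqrt{22}}{21497}$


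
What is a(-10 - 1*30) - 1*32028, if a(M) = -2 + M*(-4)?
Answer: -31870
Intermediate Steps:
a(M) = -2 - 4*M
a(-10 - 1*30) - 1*32028 = (-2 - 4*(-10 - 1*30)) - 1*32028 = (-2 - 4*(-10 - 30)) - 32028 = (-2 - 4*(-40)) - 32028 = (-2 + 160) - 32028 = 158 - 32028 = -31870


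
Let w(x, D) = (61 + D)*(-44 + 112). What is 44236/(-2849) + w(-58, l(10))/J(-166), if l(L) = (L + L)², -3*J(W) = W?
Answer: 130294090/236467 ≈ 551.00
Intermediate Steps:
J(W) = -W/3
l(L) = 4*L² (l(L) = (2*L)² = 4*L²)
w(x, D) = 4148 + 68*D (w(x, D) = (61 + D)*68 = 4148 + 68*D)
44236/(-2849) + w(-58, l(10))/J(-166) = 44236/(-2849) + (4148 + 68*(4*10²))/((-⅓*(-166))) = 44236*(-1/2849) + (4148 + 68*(4*100))/(166/3) = -44236/2849 + (4148 + 68*400)*(3/166) = -44236/2849 + (4148 + 27200)*(3/166) = -44236/2849 + 31348*(3/166) = -44236/2849 + 47022/83 = 130294090/236467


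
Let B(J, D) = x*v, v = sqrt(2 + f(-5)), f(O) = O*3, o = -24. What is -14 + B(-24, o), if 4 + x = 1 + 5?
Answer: -14 + 2*I*sqrt(13) ≈ -14.0 + 7.2111*I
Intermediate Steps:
x = 2 (x = -4 + (1 + 5) = -4 + 6 = 2)
f(O) = 3*O
v = I*sqrt(13) (v = sqrt(2 + 3*(-5)) = sqrt(2 - 15) = sqrt(-13) = I*sqrt(13) ≈ 3.6056*I)
B(J, D) = 2*I*sqrt(13) (B(J, D) = 2*(I*sqrt(13)) = 2*I*sqrt(13))
-14 + B(-24, o) = -14 + 2*I*sqrt(13)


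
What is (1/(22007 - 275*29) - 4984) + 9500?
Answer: 63368513/14032 ≈ 4516.0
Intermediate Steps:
(1/(22007 - 275*29) - 4984) + 9500 = (1/(22007 - 7975) - 4984) + 9500 = (1/14032 - 4984) + 9500 = -69935487/14032 + 9500 = 63368513/14032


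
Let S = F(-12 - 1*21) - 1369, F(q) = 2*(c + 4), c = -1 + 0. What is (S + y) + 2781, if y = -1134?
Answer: 284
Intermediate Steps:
c = -1
F(q) = 6 (F(q) = 2*(-1 + 4) = 2*3 = 6)
S = -1363 (S = 6 - 1369 = -1363)
(S + y) + 2781 = (-1363 - 1134) + 2781 = -2497 + 2781 = 284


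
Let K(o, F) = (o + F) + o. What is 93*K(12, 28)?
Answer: 4836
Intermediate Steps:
K(o, F) = F + 2*o (K(o, F) = (F + o) + o = F + 2*o)
93*K(12, 28) = 93*(28 + 2*12) = 93*(28 + 24) = 93*52 = 4836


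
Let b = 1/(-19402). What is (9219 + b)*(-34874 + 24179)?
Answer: -1912982960715/19402 ≈ -9.8597e+7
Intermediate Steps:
b = -1/19402 ≈ -5.1541e-5
(9219 + b)*(-34874 + 24179) = (9219 - 1/19402)*(-34874 + 24179) = (178867037/19402)*(-10695) = -1912982960715/19402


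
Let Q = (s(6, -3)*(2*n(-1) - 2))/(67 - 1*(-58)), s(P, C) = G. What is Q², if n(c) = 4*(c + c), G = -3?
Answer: 2916/15625 ≈ 0.18662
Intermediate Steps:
s(P, C) = -3
n(c) = 8*c (n(c) = 4*(2*c) = 8*c)
Q = 54/125 (Q = (-3*(2*(8*(-1)) - 2))/(67 - 1*(-58)) = (-3*(2*(-8) - 2))/(67 + 58) = -3*(-16 - 2)/125 = -3*(-18)*(1/125) = 54*(1/125) = 54/125 ≈ 0.43200)
Q² = (54/125)² = 2916/15625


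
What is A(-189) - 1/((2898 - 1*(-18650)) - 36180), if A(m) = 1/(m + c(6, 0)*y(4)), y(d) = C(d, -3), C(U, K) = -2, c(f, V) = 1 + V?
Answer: -14441/2794712 ≈ -0.0051673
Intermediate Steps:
y(d) = -2
A(m) = 1/(-2 + m) (A(m) = 1/(m + (1 + 0)*(-2)) = 1/(m + 1*(-2)) = 1/(m - 2) = 1/(-2 + m))
A(-189) - 1/((2898 - 1*(-18650)) - 36180) = 1/(-2 - 189) - 1/((2898 - 1*(-18650)) - 36180) = 1/(-191) - 1/((2898 + 18650) - 36180) = -1/191 - 1/(21548 - 36180) = -1/191 - 1/(-14632) = -1/191 - 1*(-1/14632) = -1/191 + 1/14632 = -14441/2794712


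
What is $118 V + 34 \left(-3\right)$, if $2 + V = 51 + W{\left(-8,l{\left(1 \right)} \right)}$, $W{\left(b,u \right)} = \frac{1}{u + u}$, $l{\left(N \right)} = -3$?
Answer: $\frac{16981}{3} \approx 5660.3$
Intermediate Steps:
$W{\left(b,u \right)} = \frac{1}{2 u}$
$V = \frac{293}{6}$ ($V = -2 + \left(51 + \frac{1}{2 \left(-3\right)}\right) = -2 + \left(51 + \frac{1}{2} \left(- \frac{1}{3}\right)\right) = -2 + \left(51 - \frac{1}{6}\right) = -2 + \frac{305}{6} = \frac{293}{6} \approx 48.833$)
$118 V + 34 \left(-3\right) = 118 \cdot \frac{293}{6} + 34 \left(-3\right) = \frac{17287}{3} - 102 = \frac{16981}{3}$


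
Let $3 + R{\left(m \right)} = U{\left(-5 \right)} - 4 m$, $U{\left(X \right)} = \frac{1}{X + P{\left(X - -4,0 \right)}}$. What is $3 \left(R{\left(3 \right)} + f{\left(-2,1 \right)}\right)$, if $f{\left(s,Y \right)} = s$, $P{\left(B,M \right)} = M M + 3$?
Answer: $- \frac{105}{2} \approx -52.5$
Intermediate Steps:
$P{\left(B,M \right)} = 3 + M^{2}$ ($P{\left(B,M \right)} = M^{2} + 3 = 3 + M^{2}$)
$U{\left(X \right)} = \frac{1}{3 + X}$ ($U{\left(X \right)} = \frac{1}{X + \left(3 + 0^{2}\right)} = \frac{1}{X + \left(3 + 0\right)} = \frac{1}{X + 3} = \frac{1}{3 + X}$)
$R{\left(m \right)} = - \frac{7}{2} - 4 m$ ($R{\left(m \right)} = -3 - \left(- \frac{1}{3 - 5} + 4 m\right) = -3 - \left(\frac{1}{2} + 4 m\right) = - \frac{7}{2} - 4 m$)
$3 \left(R{\left(3 \right)} + f{\left(-2,1 \right)}\right) = 3 \left(\left(- \frac{7}{2} - 12\right) - 2\right) = 3 \left(- \frac{31}{2} - 2\right) = 3 \left(- \frac{35}{2}\right) = - \frac{105}{2}$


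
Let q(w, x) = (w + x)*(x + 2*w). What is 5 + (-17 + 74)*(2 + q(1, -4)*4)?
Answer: 1487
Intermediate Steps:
5 + (-17 + 74)*(2 + q(1, -4)*4) = 5 + (-17 + 74)*(2 + ((-4)² + 2*1² + 3*1*(-4))*4) = 5 + 57*(2 + (16 + 2*1 - 12)*4) = 5 + 57*(2 + (16 + 2 - 12)*4) = 5 + 57*(2 + 6*4) = 5 + 57*(2 + 24) = 5 + 57*26 = 5 + 1482 = 1487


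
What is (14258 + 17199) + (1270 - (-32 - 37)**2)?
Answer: 27966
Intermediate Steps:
(14258 + 17199) + (1270 - (-32 - 37)**2) = 31457 + (1270 - 1*(-69)**2) = 31457 + (1270 - 1*4761) = 31457 + (1270 - 4761) = 31457 - 3491 = 27966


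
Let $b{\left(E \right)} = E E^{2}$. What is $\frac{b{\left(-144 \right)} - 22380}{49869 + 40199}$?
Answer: $- \frac{752091}{22517} \approx -33.401$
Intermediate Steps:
$b{\left(E \right)} = E^{3}$
$\frac{b{\left(-144 \right)} - 22380}{49869 + 40199} = \frac{\left(-144\right)^{3} - 22380}{49869 + 40199} = \frac{-2985984 - 22380}{90068} = \left(-3008364\right) \frac{1}{90068} = - \frac{752091}{22517}$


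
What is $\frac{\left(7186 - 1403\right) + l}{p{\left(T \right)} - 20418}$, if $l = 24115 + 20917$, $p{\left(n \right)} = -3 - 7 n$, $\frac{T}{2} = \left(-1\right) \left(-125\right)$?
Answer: $- \frac{50815}{22171} \approx -2.292$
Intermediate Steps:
$T = 250$ ($T = 2 \left(\left(-1\right) \left(-125\right)\right) = 2 \cdot 125 = 250$)
$l = 45032$
$\frac{\left(7186 - 1403\right) + l}{p{\left(T \right)} - 20418} = \frac{\left(7186 - 1403\right) + 45032}{\left(-3 - 1750\right) - 20418} = \frac{5783 + 45032}{-1753 - 20418} = \frac{50815}{-22171} = 50815 \left(- \frac{1}{22171}\right) = - \frac{50815}{22171}$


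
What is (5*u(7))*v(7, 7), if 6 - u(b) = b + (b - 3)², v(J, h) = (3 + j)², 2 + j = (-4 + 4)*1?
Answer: -85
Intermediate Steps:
j = -2 (j = -2 + (-4 + 4)*1 = -2 + 0*1 = -2 + 0 = -2)
v(J, h) = 1 (v(J, h) = (3 - 2)² = 1² = 1)
u(b) = 6 - b - (-3 + b)² (u(b) = 6 - (b + (b - 3)²) = 6 - (b + (-3 + b)²) = 6 + (-b - (-3 + b)²) = 6 - b - (-3 + b)²)
(5*u(7))*v(7, 7) = (5*(6 - 1*7 - (-3 + 7)²))*1 = (5*(6 - 7 - 1*4²))*1 = (5*(6 - 7 - 1*16))*1 = (5*(6 - 7 - 16))*1 = (5*(-17))*1 = -85*1 = -85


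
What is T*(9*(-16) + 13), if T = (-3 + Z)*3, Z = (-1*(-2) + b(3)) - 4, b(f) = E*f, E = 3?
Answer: -1572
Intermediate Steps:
b(f) = 3*f
Z = 7 (Z = (-1*(-2) + 3*3) - 4 = (2 + 9) - 4 = 11 - 4 = 7)
T = 12 (T = (-3 + 7)*3 = 4*3 = 12)
T*(9*(-16) + 13) = 12*(9*(-16) + 13) = 12*(-144 + 13) = 12*(-131) = -1572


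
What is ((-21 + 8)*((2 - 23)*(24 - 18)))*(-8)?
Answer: -13104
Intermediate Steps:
((-21 + 8)*((2 - 23)*(24 - 18)))*(-8) = -(-273)*6*(-8) = -13*(-126)*(-8) = 1638*(-8) = -13104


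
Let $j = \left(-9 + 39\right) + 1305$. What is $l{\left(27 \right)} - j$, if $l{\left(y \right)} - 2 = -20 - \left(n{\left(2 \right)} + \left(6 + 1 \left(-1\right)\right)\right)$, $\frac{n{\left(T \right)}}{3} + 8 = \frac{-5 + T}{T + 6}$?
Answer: $- \frac{10663}{8} \approx -1332.9$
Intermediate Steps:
$n{\left(T \right)} = -24 + \frac{3 \left(-5 + T\right)}{6 + T}$ ($n{\left(T \right)} = -24 + 3 \frac{-5 + T}{T + 6} = -24 + 3 \frac{-5 + T}{6 + T} = -24 + \frac{3 \left(-5 + T\right)}{6 + T}$)
$j = 1335$ ($j = 30 + 1305 = 1335$)
$l{\left(y \right)} = \frac{17}{8}$ ($l{\left(y \right)} = 2 - \left(26 - 1 + \frac{3 \left(-53 - 14\right)}{6 + 2}\right) = 2 - \left(25 + \frac{3 \left(-53 - 14\right)}{8}\right) = 2 - \left(25 + 3 \cdot \frac{1}{8} \left(-67\right)\right) = 2 - - \frac{1}{8} = 2 + \left(-20 + \frac{161}{8}\right) = 2 + \frac{1}{8} = \frac{17}{8}$)
$l{\left(27 \right)} - j = \frac{17}{8} - 1335 = - \frac{10663}{8}$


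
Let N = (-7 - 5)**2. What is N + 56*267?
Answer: 15096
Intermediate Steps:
N = 144 (N = (-12)**2 = 144)
N + 56*267 = 144 + 56*267 = 144 + 14952 = 15096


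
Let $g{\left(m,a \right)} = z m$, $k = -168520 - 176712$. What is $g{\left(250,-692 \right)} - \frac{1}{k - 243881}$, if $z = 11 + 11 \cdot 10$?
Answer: $\frac{17820668251}{589113} \approx 30250.0$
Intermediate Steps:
$k = -345232$ ($k = -168520 - 176712 = -345232$)
$z = 121$ ($z = 11 + 110 = 121$)
$g{\left(m,a \right)} = 121 m$
$g{\left(250,-692 \right)} - \frac{1}{k - 243881} = 121 \cdot 250 - \frac{1}{-345232 - 243881} = 30250 - \frac{1}{-345232 - 243881} = 30250 - \frac{1}{-589113} = 30250 - - \frac{1}{589113} = 30250 + \frac{1}{589113} = \frac{17820668251}{589113}$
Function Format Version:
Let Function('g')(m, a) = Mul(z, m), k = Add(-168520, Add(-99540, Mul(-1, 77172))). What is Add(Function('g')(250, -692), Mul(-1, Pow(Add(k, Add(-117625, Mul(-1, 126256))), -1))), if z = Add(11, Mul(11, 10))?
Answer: Rational(17820668251, 589113) ≈ 30250.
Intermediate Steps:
k = -345232 (k = Add(-168520, Add(-99540, -77172)) = Add(-168520, -176712) = -345232)
z = 121 (z = Add(11, 110) = 121)
Function('g')(m, a) = Mul(121, m)
Add(Function('g')(250, -692), Mul(-1, Pow(Add(k, Add(-117625, Mul(-1, 126256))), -1))) = Add(Mul(121, 250), Mul(-1, Pow(Add(-345232, Add(-117625, Mul(-1, 126256))), -1))) = Add(30250, Mul(-1, Pow(Add(-345232, Add(-117625, -126256)), -1))) = Add(30250, Mul(-1, Pow(Add(-345232, -243881), -1))) = Add(30250, Mul(-1, Pow(-589113, -1))) = Add(30250, Mul(-1, Rational(-1, 589113))) = Add(30250, Rational(1, 589113)) = Rational(17820668251, 589113)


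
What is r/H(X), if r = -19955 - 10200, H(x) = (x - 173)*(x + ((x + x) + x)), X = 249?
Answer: -30155/75696 ≈ -0.39837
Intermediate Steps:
H(x) = 4*x*(-173 + x) (H(x) = (-173 + x)*(x + (2*x + x)) = (-173 + x)*(x + 3*x) = (-173 + x)*(4*x) = 4*x*(-173 + x))
r = -30155
r/H(X) = -30155*1/(996*(-173 + 249)) = -30155/(4*249*76) = -30155/75696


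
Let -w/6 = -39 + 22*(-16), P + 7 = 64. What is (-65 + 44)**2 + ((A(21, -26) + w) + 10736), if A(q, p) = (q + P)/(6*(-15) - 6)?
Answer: 216355/16 ≈ 13522.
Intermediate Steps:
P = 57 (P = -7 + 64 = 57)
w = 2346 (w = -6*(-39 + 22*(-16)) = -6*(-39 - 352) = -6*(-391) = 2346)
A(q, p) = -19/32 - q/96 (A(q, p) = (q + 57)/(6*(-15) - 6) = (57 + q)/(-90 - 6) = (57 + q)/(-96) = (57 + q)*(-1/96) = -19/32 - q/96)
(-65 + 44)**2 + ((A(21, -26) + w) + 10736) = (-65 + 44)**2 + (((-19/32 - 1/96*21) + 2346) + 10736) = (-21)**2 + (((-19/32 - 7/32) + 2346) + 10736) = 441 + ((-13/16 + 2346) + 10736) = 441 + (37523/16 + 10736) = 441 + 209299/16 = 216355/16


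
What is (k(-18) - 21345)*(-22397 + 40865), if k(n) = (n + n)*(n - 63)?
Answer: -340346772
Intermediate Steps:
k(n) = 2*n*(-63 + n) (k(n) = (2*n)*(-63 + n) = 2*n*(-63 + n))
(k(-18) - 21345)*(-22397 + 40865) = (2*(-18)*(-63 - 18) - 21345)*(-22397 + 40865) = (2*(-18)*(-81) - 21345)*18468 = (2916 - 21345)*18468 = -18429*18468 = -340346772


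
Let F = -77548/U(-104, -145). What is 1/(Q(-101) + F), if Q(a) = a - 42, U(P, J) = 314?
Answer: -157/61225 ≈ -0.0025643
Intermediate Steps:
Q(a) = -42 + a
F = -38774/157 (F = -77548/314 = -77548*1/314 = -38774/157 ≈ -246.97)
1/(Q(-101) + F) = 1/((-42 - 101) - 38774/157) = 1/(-143 - 38774/157) = 1/(-61225/157) = -157/61225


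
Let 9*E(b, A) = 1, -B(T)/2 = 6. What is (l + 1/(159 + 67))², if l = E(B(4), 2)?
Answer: 55225/4137156 ≈ 0.013349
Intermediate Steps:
B(T) = -12 (B(T) = -2*6 = -12)
E(b, A) = ⅑ (E(b, A) = (⅑)*1 = ⅑)
l = ⅑ ≈ 0.11111
(l + 1/(159 + 67))² = (⅑ + 1/(159 + 67))² = (⅑ + 1/226)² = (235/2034)² = 55225/4137156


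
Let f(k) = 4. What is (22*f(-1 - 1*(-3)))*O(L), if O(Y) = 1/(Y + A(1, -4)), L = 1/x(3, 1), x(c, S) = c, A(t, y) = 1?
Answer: 66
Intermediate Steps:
L = ⅓ (L = 1/3 = ⅓ ≈ 0.33333)
O(Y) = 1/(1 + Y) (O(Y) = 1/(Y + 1) = 1/(1 + Y))
(22*f(-1 - 1*(-3)))*O(L) = (22*4)/(1 + ⅓) = 88/(4/3) = 88*(¾) = 66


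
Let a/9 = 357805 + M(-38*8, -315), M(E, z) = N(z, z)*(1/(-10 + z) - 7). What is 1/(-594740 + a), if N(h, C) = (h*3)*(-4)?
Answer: 65/155171921 ≈ 4.1889e-7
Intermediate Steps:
N(h, C) = -12*h (N(h, C) = (3*h)*(-4) = -12*h)
M(E, z) = -12*z*(-7 + 1/(-10 + z)) (M(E, z) = (-12*z)*(1/(-10 + z) - 7) = (-12*z)*(-7 + 1/(-10 + z)) = -12*z*(-7 + 1/(-10 + z)))
a = 193830021/65 (a = 9*(357805 + 12*(-315)*(-71 + 7*(-315))/(-10 - 315)) = 9*(357805 + 12*(-315)*(-71 - 2205)/(-325)) = 9*(357805 + 12*(-315)*(-1/325)*(-2276)) = 9*(357805 - 1720656/65) = 9*(21536669/65) = 193830021/65 ≈ 2.9820e+6)
1/(-594740 + a) = 1/(-594740 + 193830021/65) = 1/(155171921/65) = 65/155171921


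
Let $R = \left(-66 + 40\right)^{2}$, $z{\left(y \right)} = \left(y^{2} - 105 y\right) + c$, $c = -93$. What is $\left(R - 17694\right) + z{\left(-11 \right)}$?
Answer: $-15835$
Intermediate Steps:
$z{\left(y \right)} = -93 + y^{2} - 105 y$ ($z{\left(y \right)} = \left(y^{2} - 105 y\right) - 93 = -93 + y^{2} - 105 y$)
$R = 676$ ($R = \left(-26\right)^{2} = 676$)
$\left(R - 17694\right) + z{\left(-11 \right)} = \left(676 - 17694\right) - \left(-1062 - 121\right) = -17018 + \left(-93 + 121 + 1155\right) = -17018 + 1183 = -15835$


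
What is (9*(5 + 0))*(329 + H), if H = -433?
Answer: -4680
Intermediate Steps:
(9*(5 + 0))*(329 + H) = (9*(5 + 0))*(329 - 433) = (9*5)*(-104) = 45*(-104) = -4680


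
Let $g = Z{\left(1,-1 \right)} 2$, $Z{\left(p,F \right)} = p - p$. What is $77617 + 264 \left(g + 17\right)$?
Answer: $82105$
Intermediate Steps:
$Z{\left(p,F \right)} = 0$
$g = 0$ ($g = 0 \cdot 2 = 0$)
$77617 + 264 \left(g + 17\right) = 77617 + 264 \left(0 + 17\right) = 77617 + 264 \cdot 17 = 77617 + 4488 = 82105$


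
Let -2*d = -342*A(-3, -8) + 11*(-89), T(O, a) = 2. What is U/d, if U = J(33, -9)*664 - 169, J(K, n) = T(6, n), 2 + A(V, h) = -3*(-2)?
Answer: 2318/2347 ≈ 0.98764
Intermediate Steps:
A(V, h) = 4 (A(V, h) = -2 - 3*(-2) = -2 + 6 = 4)
J(K, n) = 2
d = 2347/2 (d = -(-342*4 + 11*(-89))/2 = -(-1368 - 979)/2 = -½*(-2347) = 2347/2 ≈ 1173.5)
U = 1159 (U = 2*664 - 169 = 1328 - 169 = 1159)
U/d = 1159/(2347/2) = 1159*(2/2347) = 2318/2347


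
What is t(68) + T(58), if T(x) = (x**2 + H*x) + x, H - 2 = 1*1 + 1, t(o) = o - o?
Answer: 3654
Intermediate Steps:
t(o) = 0
H = 4 (H = 2 + (1*1 + 1) = 2 + (1 + 1) = 2 + 2 = 4)
T(x) = x**2 + 5*x (T(x) = (x**2 + 4*x) + x = x**2 + 5*x)
t(68) + T(58) = 0 + 58*(5 + 58) = 0 + 58*63 = 0 + 3654 = 3654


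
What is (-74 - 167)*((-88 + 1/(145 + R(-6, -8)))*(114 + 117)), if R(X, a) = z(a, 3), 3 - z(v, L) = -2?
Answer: 244933843/50 ≈ 4.8987e+6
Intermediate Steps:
z(v, L) = 5 (z(v, L) = 3 - 1*(-2) = 3 + 2 = 5)
R(X, a) = 5
(-74 - 167)*((-88 + 1/(145 + R(-6, -8)))*(114 + 117)) = (-74 - 167)*((-88 + 1/(145 + 5))*(114 + 117)) = -241*(-88 + 1/150)*231 = -(-3180959)*231/150 = -241*(-1016323/50) = 244933843/50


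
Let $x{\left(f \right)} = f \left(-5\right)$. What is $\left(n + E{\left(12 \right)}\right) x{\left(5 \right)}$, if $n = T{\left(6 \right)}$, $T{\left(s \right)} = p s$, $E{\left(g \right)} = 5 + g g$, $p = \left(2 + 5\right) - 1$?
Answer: $-4625$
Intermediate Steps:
$p = 6$ ($p = 7 - 1 = 6$)
$E{\left(g \right)} = 5 + g^{2}$
$T{\left(s \right)} = 6 s$
$n = 36$ ($n = 6 \cdot 6 = 36$)
$x{\left(f \right)} = - 5 f$
$\left(n + E{\left(12 \right)}\right) x{\left(5 \right)} = \left(36 + \left(5 + 12^{2}\right)\right) \left(\left(-5\right) 5\right) = \left(36 + \left(5 + 144\right)\right) \left(-25\right) = \left(36 + 149\right) \left(-25\right) = 185 \left(-25\right) = -4625$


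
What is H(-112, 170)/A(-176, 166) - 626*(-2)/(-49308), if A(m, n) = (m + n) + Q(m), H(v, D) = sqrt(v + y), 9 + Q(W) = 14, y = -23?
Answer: -313/12327 - 3*I*sqrt(15)/5 ≈ -0.025391 - 2.3238*I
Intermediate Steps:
Q(W) = 5 (Q(W) = -9 + 14 = 5)
H(v, D) = sqrt(-23 + v) (H(v, D) = sqrt(v - 23) = sqrt(-23 + v))
A(m, n) = 5 + m + n (A(m, n) = (m + n) + 5 = 5 + m + n)
H(-112, 170)/A(-176, 166) - 626*(-2)/(-49308) = sqrt(-23 - 112)/(5 - 176 + 166) - 626*(-2)/(-49308) = sqrt(-135)/(-5) + 1252*(-1/49308) = (3*I*sqrt(15))*(-1/5) - 313/12327 = -3*I*sqrt(15)/5 - 313/12327 = -313/12327 - 3*I*sqrt(15)/5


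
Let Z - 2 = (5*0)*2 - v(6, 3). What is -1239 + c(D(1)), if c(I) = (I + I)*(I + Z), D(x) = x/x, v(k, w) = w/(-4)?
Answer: -2463/2 ≈ -1231.5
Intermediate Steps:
v(k, w) = -w/4 (v(k, w) = w*(-¼) = -w/4)
D(x) = 1
Z = 11/4 (Z = 2 + ((5*0)*2 - (-1)*3/4) = 2 + (0*2 - 1*(-¾)) = 2 + (0 + ¾) = 2 + ¾ = 11/4 ≈ 2.7500)
c(I) = 2*I*(11/4 + I) (c(I) = (I + I)*(I + 11/4) = (2*I)*(11/4 + I) = 2*I*(11/4 + I))
-1239 + c(D(1)) = -1239 + (½)*1*(11 + 4*1) = -1239 + (½)*1*(11 + 4) = -1239 + (½)*1*15 = -1239 + 15/2 = -2463/2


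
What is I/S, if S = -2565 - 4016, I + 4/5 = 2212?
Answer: -11056/32905 ≈ -0.33600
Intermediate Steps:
I = 11056/5 (I = -4/5 + 2212 = 11056/5 ≈ 2211.2)
S = -6581
I/S = (11056/5)/(-6581) = (11056/5)*(-1/6581) = -11056/32905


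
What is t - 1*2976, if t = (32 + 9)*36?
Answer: -1500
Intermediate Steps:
t = 1476 (t = 41*36 = 1476)
t - 1*2976 = 1476 - 1*2976 = 1476 - 2976 = -1500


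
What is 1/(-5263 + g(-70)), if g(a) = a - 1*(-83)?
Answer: -1/5250 ≈ -0.00019048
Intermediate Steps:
g(a) = 83 + a (g(a) = a + 83 = 83 + a)
1/(-5263 + g(-70)) = 1/(-5263 + (83 - 70)) = 1/(-5263 + 13) = 1/(-5250) = -1/5250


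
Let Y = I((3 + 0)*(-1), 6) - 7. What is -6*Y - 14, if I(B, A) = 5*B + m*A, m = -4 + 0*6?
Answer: 262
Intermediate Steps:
m = -4 (m = -4 + 0 = -4)
I(B, A) = -4*A + 5*B (I(B, A) = 5*B - 4*A = -4*A + 5*B)
Y = -46 (Y = (-4*6 + 5*((3 + 0)*(-1))) - 7 = (-24 + 5*(3*(-1))) - 7 = (-24 + 5*(-3)) - 7 = (-24 - 15) - 7 = -39 - 7 = -46)
-6*Y - 14 = -6*(-46) - 14 = 276 - 14 = 262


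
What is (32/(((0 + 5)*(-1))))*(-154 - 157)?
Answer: 9952/5 ≈ 1990.4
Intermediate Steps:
(32/(((0 + 5)*(-1))))*(-154 - 157) = (32/((5*(-1))))*(-311) = (32/(-5))*(-311) = (32*(-⅕))*(-311) = -32/5*(-311) = 9952/5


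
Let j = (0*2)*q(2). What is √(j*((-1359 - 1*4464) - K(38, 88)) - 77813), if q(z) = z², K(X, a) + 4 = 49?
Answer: I*√77813 ≈ 278.95*I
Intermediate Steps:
K(X, a) = 45 (K(X, a) = -4 + 49 = 45)
j = 0 (j = (0*2)*2² = 0*4 = 0)
√(j*((-1359 - 1*4464) - K(38, 88)) - 77813) = √(0*((-1359 - 1*4464) - 1*45) - 77813) = √(0*((-1359 - 4464) - 45) - 77813) = √(0*(-5823 - 45) - 77813) = √(0*(-5868) - 77813) = √(0 - 77813) = √(-77813) = I*√77813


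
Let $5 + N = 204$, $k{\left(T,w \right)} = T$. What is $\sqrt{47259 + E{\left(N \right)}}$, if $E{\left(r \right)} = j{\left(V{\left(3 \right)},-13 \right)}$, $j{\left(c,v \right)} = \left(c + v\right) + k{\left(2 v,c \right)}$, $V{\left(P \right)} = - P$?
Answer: $\sqrt{47217} \approx 217.29$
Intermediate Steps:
$j{\left(c,v \right)} = c + 3 v$ ($j{\left(c,v \right)} = \left(c + v\right) + 2 v = c + 3 v$)
$N = 199$ ($N = -5 + 204 = 199$)
$E{\left(r \right)} = -42$ ($E{\left(r \right)} = \left(-1\right) 3 + 3 \left(-13\right) = -3 - 39 = -42$)
$\sqrt{47259 + E{\left(N \right)}} = \sqrt{47259 - 42} = \sqrt{47217}$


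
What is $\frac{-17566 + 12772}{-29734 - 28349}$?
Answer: $\frac{1598}{19361} \approx 0.082537$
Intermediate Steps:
$\frac{-17566 + 12772}{-29734 - 28349} = - \frac{4794}{-58083} = \left(-4794\right) \left(- \frac{1}{58083}\right) = \frac{1598}{19361}$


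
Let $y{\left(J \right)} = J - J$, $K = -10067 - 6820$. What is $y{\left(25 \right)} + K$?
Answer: $-16887$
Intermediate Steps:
$K = -16887$ ($K = -10067 - 6820 = -16887$)
$y{\left(J \right)} = 0$
$y{\left(25 \right)} + K = 0 - 16887 = -16887$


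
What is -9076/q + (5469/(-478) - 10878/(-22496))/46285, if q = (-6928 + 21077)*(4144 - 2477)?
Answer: -9859988500465/15863649095746736 ≈ -0.00062155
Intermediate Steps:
q = 23586383 (q = 14149*1667 = 23586383)
-9076/q + (5469/(-478) - 10878/(-22496))/46285 = -9076/23586383 + (5469/(-478) - 10878/(-22496))/46285 = -9076*1/23586383 + (5469*(-1/478) - 10878*(-1/22496))*(1/46285) = -9076/23586383 + (-5469/478 + 147/304)*(1/46285) = -9076/23586383 - 796155/72656*1/46285 = -9076/23586383 - 159231/672576592 = -9859988500465/15863649095746736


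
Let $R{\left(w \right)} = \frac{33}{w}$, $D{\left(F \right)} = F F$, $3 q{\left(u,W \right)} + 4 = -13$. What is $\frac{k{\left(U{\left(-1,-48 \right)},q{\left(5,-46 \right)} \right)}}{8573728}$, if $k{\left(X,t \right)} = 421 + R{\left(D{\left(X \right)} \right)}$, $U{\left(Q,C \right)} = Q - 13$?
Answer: $\frac{82549}{1680450688} \approx 4.9123 \cdot 10^{-5}$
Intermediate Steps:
$q{\left(u,W \right)} = - \frac{17}{3}$ ($q{\left(u,W \right)} = - \frac{4}{3} + \frac{1}{3} \left(-13\right) = - \frac{4}{3} - \frac{13}{3} = - \frac{17}{3}$)
$U{\left(Q,C \right)} = -13 + Q$
$D{\left(F \right)} = F^{2}$
$k{\left(X,t \right)} = 421 + \frac{33}{X^{2}}$
$\frac{k{\left(U{\left(-1,-48 \right)},q{\left(5,-46 \right)} \right)}}{8573728} = \frac{421 + \frac{33}{\left(-13 - 1\right)^{2}}}{8573728} = \left(421 + \frac{33}{196}\right) \frac{1}{8573728} = \frac{82549}{196} \cdot \frac{1}{8573728} = \frac{82549}{1680450688}$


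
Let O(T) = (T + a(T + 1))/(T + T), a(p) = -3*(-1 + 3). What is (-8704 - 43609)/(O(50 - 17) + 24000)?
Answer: -1150886/528009 ≈ -2.1797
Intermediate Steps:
a(p) = -6 (a(p) = -3*2 = -6)
O(T) = (-6 + T)/(2*T) (O(T) = (T - 6)/(T + T) = (-6 + T)/((2*T)) = (-6 + T)*(1/(2*T)) = (-6 + T)/(2*T))
(-8704 - 43609)/(O(50 - 17) + 24000) = (-8704 - 43609)/((-6 + (50 - 17))/(2*(50 - 17)) + 24000) = -52313/((½)*(-6 + 33)/33 + 24000) = -52313/((½)*(1/33)*27 + 24000) = -52313/(9/22 + 24000) = -52313/528009/22 = -52313*22/528009 = -1150886/528009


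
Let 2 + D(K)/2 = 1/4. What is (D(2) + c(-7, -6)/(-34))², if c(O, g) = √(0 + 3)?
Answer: (119 + √3)²/1156 ≈ 12.609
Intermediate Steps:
D(K) = -7/2 (D(K) = -4 + 2/4 = -4 + 2*(¼) = -4 + ½ = -7/2)
c(O, g) = √3
(D(2) + c(-7, -6)/(-34))² = (-7/2 + √3/(-34))² = (-7/2 + √3*(-1/34))² = (-7/2 - √3/34)²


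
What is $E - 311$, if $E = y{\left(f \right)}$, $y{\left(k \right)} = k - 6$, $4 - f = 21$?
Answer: $-334$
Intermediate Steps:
$f = -17$ ($f = 4 - 21 = -17$)
$y{\left(k \right)} = -6 + k$ ($y{\left(k \right)} = k - 6 = -6 + k$)
$E = -23$ ($E = -6 - 17 = -23$)
$E - 311 = -23 - 311 = -334$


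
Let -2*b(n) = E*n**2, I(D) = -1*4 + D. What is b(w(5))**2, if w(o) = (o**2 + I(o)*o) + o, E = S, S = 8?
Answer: 24010000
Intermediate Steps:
I(D) = -4 + D
E = 8
w(o) = o + o**2 + o*(-4 + o) (w(o) = (o**2 + (-4 + o)*o) + o = (o**2 + o*(-4 + o)) + o = o + o**2 + o*(-4 + o))
b(n) = -4*n**2
b(w(5))**2 = (-4*25*(-3 + 2*5)**2)**2 = (-4*25*(-3 + 10)**2)**2 = (-4*(5*7)**2)**2 = (-4*35**2)**2 = (-4*1225)**2 = (-4900)**2 = 24010000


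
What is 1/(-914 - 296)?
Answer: -1/1210 ≈ -0.00082645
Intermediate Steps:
1/(-914 - 296) = 1/(-1210) = -1/1210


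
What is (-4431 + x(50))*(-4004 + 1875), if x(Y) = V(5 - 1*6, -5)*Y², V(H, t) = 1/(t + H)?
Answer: 30962047/3 ≈ 1.0321e+7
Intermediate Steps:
V(H, t) = 1/(H + t)
x(Y) = -Y²/6 (x(Y) = Y²/((5 - 1*6) - 5) = Y²/((5 - 6) - 5) = Y²/(-1 - 5) = Y²/(-6) = -Y²/6)
(-4431 + x(50))*(-4004 + 1875) = (-4431 - ⅙*50²)*(-4004 + 1875) = (-4431 - ⅙*2500)*(-2129) = (-4431 - 1250/3)*(-2129) = -14543/3*(-2129) = 30962047/3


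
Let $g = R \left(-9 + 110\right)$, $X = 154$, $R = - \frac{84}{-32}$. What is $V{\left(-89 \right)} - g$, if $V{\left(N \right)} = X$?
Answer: $- \frac{889}{8} \approx -111.13$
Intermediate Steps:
$R = \frac{21}{8}$ ($R = \left(-84\right) \left(- \frac{1}{32}\right) = \frac{21}{8} \approx 2.625$)
$V{\left(N \right)} = 154$
$g = \frac{2121}{8}$ ($g = \frac{21 \left(-9 + 110\right)}{8} = \frac{21}{8} \cdot 101 = \frac{2121}{8} \approx 265.13$)
$V{\left(-89 \right)} - g = 154 - \frac{2121}{8} = - \frac{889}{8}$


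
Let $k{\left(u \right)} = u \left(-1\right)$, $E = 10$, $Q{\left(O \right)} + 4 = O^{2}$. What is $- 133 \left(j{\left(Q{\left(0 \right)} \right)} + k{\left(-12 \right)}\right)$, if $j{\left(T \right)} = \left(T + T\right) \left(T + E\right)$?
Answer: $4788$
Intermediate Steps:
$Q{\left(O \right)} = -4 + O^{2}$
$j{\left(T \right)} = 2 T \left(10 + T\right)$ ($j{\left(T \right)} = \left(T + T\right) \left(T + 10\right) = 2 T \left(10 + T\right)$)
$k{\left(u \right)} = - u$
$- 133 \left(j{\left(Q{\left(0 \right)} \right)} + k{\left(-12 \right)}\right) = - 133 \left(2 \left(-4 + 0^{2}\right) \left(10 - \left(4 - 0^{2}\right)\right) - -12\right) = - 133 \left(2 \left(-4 + 0\right) \left(10 + \left(-4 + 0\right)\right) + 12\right) = - 133 \left(2 \left(-4\right) \left(10 - 4\right) + 12\right) = - 133 \left(2 \left(-4\right) 6 + 12\right) = - 133 \left(-48 + 12\right) = \left(-133\right) \left(-36\right) = 4788$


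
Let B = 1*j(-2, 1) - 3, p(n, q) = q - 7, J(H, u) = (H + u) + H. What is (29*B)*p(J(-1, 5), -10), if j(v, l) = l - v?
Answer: 0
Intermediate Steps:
J(H, u) = u + 2*H
p(n, q) = -7 + q
B = 0 (B = 1*(1 - 1*(-2)) - 3 = 1*(1 + 2) - 3 = 1*3 - 3 = 3 - 3 = 0)
(29*B)*p(J(-1, 5), -10) = (29*0)*(-7 - 10) = 0*(-17) = 0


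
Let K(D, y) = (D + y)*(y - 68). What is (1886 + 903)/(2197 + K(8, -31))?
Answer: 2789/4474 ≈ 0.62338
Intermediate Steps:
K(D, y) = (-68 + y)*(D + y) (K(D, y) = (D + y)*(-68 + y) = (-68 + y)*(D + y))
(1886 + 903)/(2197 + K(8, -31)) = (1886 + 903)/(2197 + ((-31)**2 - 68*8 - 68*(-31) + 8*(-31))) = 2789/(2197 + (961 - 544 + 2108 - 248)) = 2789/(2197 + 2277) = 2789/4474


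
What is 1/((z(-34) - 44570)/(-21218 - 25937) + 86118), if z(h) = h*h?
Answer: 47155/4060937704 ≈ 1.1612e-5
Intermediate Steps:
z(h) = h**2
1/((z(-34) - 44570)/(-21218 - 25937) + 86118) = 1/(((-34)**2 - 44570)/(-21218 - 25937) + 86118) = 1/((1156 - 44570)/(-47155) + 86118) = 1/(-43414*(-1/47155) + 86118) = 1/(43414/47155 + 86118) = 1/(4060937704/47155) = 47155/4060937704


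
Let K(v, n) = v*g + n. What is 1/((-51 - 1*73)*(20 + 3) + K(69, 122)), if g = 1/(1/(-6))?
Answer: -1/3144 ≈ -0.00031807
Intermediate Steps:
g = -6 (g = 1/(-1/6) = -6)
K(v, n) = n - 6*v (K(v, n) = v*(-6) + n = -6*v + n = n - 6*v)
1/((-51 - 1*73)*(20 + 3) + K(69, 122)) = 1/((-51 - 1*73)*(20 + 3) + (122 - 6*69)) = 1/((-51 - 73)*23 + (122 - 414)) = 1/(-124*23 - 292) = 1/(-2852 - 292) = 1/(-3144) = -1/3144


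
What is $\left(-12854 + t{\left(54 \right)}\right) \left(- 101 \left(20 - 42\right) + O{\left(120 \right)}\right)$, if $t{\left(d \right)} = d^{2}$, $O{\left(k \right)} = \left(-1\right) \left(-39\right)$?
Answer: $-22469818$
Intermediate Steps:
$O{\left(k \right)} = 39$
$\left(-12854 + t{\left(54 \right)}\right) \left(- 101 \left(20 - 42\right) + O{\left(120 \right)}\right) = \left(-12854 + 54^{2}\right) \left(- 101 \left(20 - 42\right) + 39\right) = \left(-12854 + 2916\right) \left(\left(-101\right) \left(-22\right) + 39\right) = - 9938 \left(2222 + 39\right) = \left(-9938\right) 2261 = -22469818$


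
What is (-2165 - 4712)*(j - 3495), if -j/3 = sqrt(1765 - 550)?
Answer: 24035115 + 185679*sqrt(15) ≈ 2.4754e+7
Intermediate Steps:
j = -27*sqrt(15) (j = -3*sqrt(1765 - 550) = -27*sqrt(15) ≈ -104.57)
(-2165 - 4712)*(j - 3495) = (-2165 - 4712)*(-27*sqrt(15) - 3495) = -6877*(-3495 - 27*sqrt(15)) = 24035115 + 185679*sqrt(15)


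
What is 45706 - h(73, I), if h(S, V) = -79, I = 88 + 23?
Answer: 45785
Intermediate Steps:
I = 111
45706 - h(73, I) = 45706 - 1*(-79) = 45706 + 79 = 45785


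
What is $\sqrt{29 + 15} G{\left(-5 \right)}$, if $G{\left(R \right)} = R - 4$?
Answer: $- 18 \sqrt{11} \approx -59.699$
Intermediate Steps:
$G{\left(R \right)} = -4 + R$ ($G{\left(R \right)} = R - 4 = -4 + R$)
$\sqrt{29 + 15} G{\left(-5 \right)} = \sqrt{29 + 15} \left(-4 - 5\right) = \sqrt{44} \left(-9\right) = 2 \sqrt{11} \left(-9\right) = - 18 \sqrt{11}$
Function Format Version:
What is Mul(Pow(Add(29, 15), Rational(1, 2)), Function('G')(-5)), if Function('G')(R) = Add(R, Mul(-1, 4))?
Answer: Mul(-18, Pow(11, Rational(1, 2))) ≈ -59.699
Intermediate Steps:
Function('G')(R) = Add(-4, R) (Function('G')(R) = Add(R, -4) = Add(-4, R))
Mul(Pow(Add(29, 15), Rational(1, 2)), Function('G')(-5)) = Mul(Pow(Add(29, 15), Rational(1, 2)), Add(-4, -5)) = Mul(Pow(44, Rational(1, 2)), -9) = Mul(Mul(2, Pow(11, Rational(1, 2))), -9) = Mul(-18, Pow(11, Rational(1, 2)))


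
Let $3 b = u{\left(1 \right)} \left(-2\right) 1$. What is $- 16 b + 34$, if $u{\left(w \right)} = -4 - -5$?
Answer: $\frac{134}{3} \approx 44.667$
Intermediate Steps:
$u{\left(w \right)} = 1$ ($u{\left(w \right)} = -4 + 5 = 1$)
$b = - \frac{2}{3}$ ($b = \frac{1 \left(-2\right) 1}{3} = \frac{\left(-2\right) 1}{3} = \frac{1}{3} \left(-2\right) = - \frac{2}{3} \approx -0.66667$)
$- 16 b + 34 = \left(-16\right) \left(- \frac{2}{3}\right) + 34 = \frac{32}{3} + 34 = \frac{134}{3}$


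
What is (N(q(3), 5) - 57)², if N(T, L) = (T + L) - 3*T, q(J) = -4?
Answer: 1936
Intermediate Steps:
N(T, L) = L - 2*T (N(T, L) = (L + T) - 3*T = L - 2*T)
(N(q(3), 5) - 57)² = ((5 - 2*(-4)) - 57)² = ((5 + 8) - 57)² = (13 - 57)² = (-44)² = 1936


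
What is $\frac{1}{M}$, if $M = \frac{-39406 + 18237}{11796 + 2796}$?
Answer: $- \frac{14592}{21169} \approx -0.68931$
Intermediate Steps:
$M = - \frac{21169}{14592} \approx -1.4507$
$\frac{1}{M} = \frac{1}{- \frac{21169}{14592}} = - \frac{14592}{21169}$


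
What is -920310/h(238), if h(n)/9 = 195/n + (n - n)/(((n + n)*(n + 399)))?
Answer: -14602252/117 ≈ -1.2481e+5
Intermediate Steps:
h(n) = 1755/n (h(n) = 9*(195/n + (n - n)/(((n + n)*(n + 399)))) = 9*(195/n + 0/(((2*n)*(399 + n)))) = 9*(195/n + 0/((2*n*(399 + n)))) = 9*(195/n + 0*(1/(2*n*(399 + n)))) = 9*(195/n + 0) = 9*(195/n) = 1755/n)
-920310/h(238) = -920310/(1755/238) = -920310/(1755*(1/238)) = -920310/1755/238 = -920310*238/1755 = -14602252/117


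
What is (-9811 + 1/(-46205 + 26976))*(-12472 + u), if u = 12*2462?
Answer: -3220730451840/19229 ≈ -1.6749e+8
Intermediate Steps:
u = 29544
(-9811 + 1/(-46205 + 26976))*(-12472 + u) = (-9811 + 1/(-46205 + 26976))*(-12472 + 29544) = (-9811 + 1/(-19229))*17072 = (-9811 - 1/19229)*17072 = -188655720/19229*17072 = -3220730451840/19229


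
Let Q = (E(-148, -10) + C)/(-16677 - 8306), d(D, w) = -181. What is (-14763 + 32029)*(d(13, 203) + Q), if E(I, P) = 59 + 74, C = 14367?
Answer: -78325879518/24983 ≈ -3.1352e+6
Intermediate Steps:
E(I, P) = 133
Q = -14500/24983 (Q = (133 + 14367)/(-16677 - 8306) = 14500/(-24983) = 14500*(-1/24983) = -14500/24983 ≈ -0.58039)
(-14763 + 32029)*(d(13, 203) + Q) = (-14763 + 32029)*(-181 - 14500/24983) = 17266*(-4536423/24983) = -78325879518/24983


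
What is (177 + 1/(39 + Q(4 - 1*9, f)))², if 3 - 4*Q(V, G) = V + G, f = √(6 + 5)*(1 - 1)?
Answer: 52678564/1681 ≈ 31338.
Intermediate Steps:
f = 0 (f = √11*0 = 0)
Q(V, G) = ¾ - G/4 - V/4 (Q(V, G) = ¾ - (V + G)/4 = ¾ - (G + V)/4 = ¾ + (-G/4 - V/4) = ¾ - G/4 - V/4)
(177 + 1/(39 + Q(4 - 1*9, f)))² = (177 + 1/(39 + (¾ - ¼*0 - (4 - 1*9)/4)))² = (177 + 1/(39 + (¾ + 0 - (4 - 9)/4)))² = (177 + 1/(39 + (¾ + 0 - ¼*(-5))))² = (177 + 1/(39 + (¾ + 0 + 5/4)))² = (177 + 1/(39 + 2))² = (177 + 1/41)² = (7258/41)² = 52678564/1681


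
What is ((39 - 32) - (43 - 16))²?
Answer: 400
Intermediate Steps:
((39 - 32) - (43 - 16))² = (7 - 1*27)² = (7 - 27)² = (-20)² = 400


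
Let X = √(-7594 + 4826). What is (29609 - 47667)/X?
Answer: 9029*I*√173/346 ≈ 343.23*I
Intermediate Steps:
X = 4*I*√173 (X = √(-2768) = 4*I*√173 ≈ 52.612*I)
(29609 - 47667)/X = (29609 - 47667)/((4*I*√173)) = -(-9029)*I*√173/346 = 9029*I*√173/346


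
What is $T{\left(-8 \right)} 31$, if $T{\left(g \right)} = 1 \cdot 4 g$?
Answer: $-992$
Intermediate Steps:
$T{\left(g \right)} = 4 g$
$T{\left(-8 \right)} 31 = 4 \left(-8\right) 31 = \left(-32\right) 31 = -992$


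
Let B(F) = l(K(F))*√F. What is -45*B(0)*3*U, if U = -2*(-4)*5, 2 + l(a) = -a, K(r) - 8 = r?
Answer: 0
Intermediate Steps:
K(r) = 8 + r
l(a) = -2 - a
B(F) = √F*(-10 - F) (B(F) = (-2 - (8 + F))*√F = (-2 + (-8 - F))*√F = (-10 - F)*√F = √F*(-10 - F))
U = 40 (U = 8*5 = 40)
-45*B(0)*3*U = -45*(√0*(-10 - 1*0))*3*40 = -45*(0*(-10 + 0))*3*40 = -45*(0*(-10))*3*40 = -45*0*3*40 = -0*40 = -45*0 = 0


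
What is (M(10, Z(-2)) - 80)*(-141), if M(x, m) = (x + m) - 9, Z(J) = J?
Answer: 11421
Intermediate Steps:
M(x, m) = -9 + m + x (M(x, m) = (m + x) - 9 = -9 + m + x)
(M(10, Z(-2)) - 80)*(-141) = ((-9 - 2 + 10) - 80)*(-141) = (-1 - 80)*(-141) = -81*(-141) = 11421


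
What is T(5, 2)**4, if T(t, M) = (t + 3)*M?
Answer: 65536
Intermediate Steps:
T(t, M) = M*(3 + t) (T(t, M) = (3 + t)*M = M*(3 + t))
T(5, 2)**4 = (2*(3 + 5))**4 = (2*8)**4 = 16**4 = 65536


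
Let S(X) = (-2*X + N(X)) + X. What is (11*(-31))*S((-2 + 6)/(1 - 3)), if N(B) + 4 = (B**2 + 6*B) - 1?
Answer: 3751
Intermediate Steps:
N(B) = -5 + B**2 + 6*B (N(B) = -4 + ((B**2 + 6*B) - 1) = -4 + (-1 + B**2 + 6*B) = -5 + B**2 + 6*B)
S(X) = -5 + X**2 + 5*X (S(X) = (-2*X + (-5 + X**2 + 6*X)) + X = (-5 + X**2 + 4*X) + X = -5 + X**2 + 5*X)
(11*(-31))*S((-2 + 6)/(1 - 3)) = (11*(-31))*(-5 + ((-2 + 6)/(1 - 3))**2 + 5*((-2 + 6)/(1 - 3))) = -341*(-5 + (4/(-2))**2 + 5*(4/(-2))) = -341*(-5 + (4*(-1/2))**2 + 5*(4*(-1/2))) = -341*(-5 + (-2)**2 + 5*(-2)) = -341*(-5 + 4 - 10) = -341*(-11) = 3751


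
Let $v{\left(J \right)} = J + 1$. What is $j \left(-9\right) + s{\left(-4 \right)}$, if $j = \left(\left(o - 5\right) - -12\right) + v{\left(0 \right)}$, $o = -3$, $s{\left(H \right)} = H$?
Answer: $-49$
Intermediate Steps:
$v{\left(J \right)} = 1 + J$
$j = 5$ ($j = \left(\left(-3 - 5\right) - -12\right) + \left(1 + 0\right) = \left(\left(-3 - 5\right) + 12\right) + 1 = \left(-8 + 12\right) + 1 = 4 + 1 = 5$)
$j \left(-9\right) + s{\left(-4 \right)} = 5 \left(-9\right) - 4 = -45 - 4 = -49$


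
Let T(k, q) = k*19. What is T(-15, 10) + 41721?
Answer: 41436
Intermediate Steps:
T(k, q) = 19*k
T(-15, 10) + 41721 = 19*(-15) + 41721 = -285 + 41721 = 41436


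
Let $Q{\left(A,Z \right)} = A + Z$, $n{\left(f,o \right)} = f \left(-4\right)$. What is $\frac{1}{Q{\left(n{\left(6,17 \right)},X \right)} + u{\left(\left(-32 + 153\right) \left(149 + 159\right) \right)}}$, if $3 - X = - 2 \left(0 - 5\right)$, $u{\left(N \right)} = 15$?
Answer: $- \frac{1}{16} \approx -0.0625$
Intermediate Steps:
$n{\left(f,o \right)} = - 4 f$
$X = -7$ ($X = 3 - - 2 \left(0 - 5\right) = 3 - \left(-2\right) \left(-5\right) = 3 - 10 = -7$)
$\frac{1}{Q{\left(n{\left(6,17 \right)},X \right)} + u{\left(\left(-32 + 153\right) \left(149 + 159\right) \right)}} = \frac{1}{\left(\left(-4\right) 6 - 7\right) + 15} = \frac{1}{\left(-24 - 7\right) + 15} = \frac{1}{-31 + 15} = \frac{1}{-16} = - \frac{1}{16}$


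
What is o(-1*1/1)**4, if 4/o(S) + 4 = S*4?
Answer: 1/16 ≈ 0.062500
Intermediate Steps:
o(S) = 4/(-4 + 4*S) (o(S) = 4/(-4 + S*4) = 4/(-4 + 4*S))
o(-1*1/1)**4 = (1/(-1 - 1*1/1))**4 = (1/(-1 - 1*1))**4 = (1/(-1 - 1))**4 = (1/(-2))**4 = (-1/2)**4 = 1/16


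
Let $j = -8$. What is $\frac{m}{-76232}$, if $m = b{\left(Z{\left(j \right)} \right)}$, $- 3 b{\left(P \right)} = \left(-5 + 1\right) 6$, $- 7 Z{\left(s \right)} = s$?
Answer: $- \frac{1}{9529} \approx -0.00010494$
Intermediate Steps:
$Z{\left(s \right)} = - \frac{s}{7}$
$b{\left(P \right)} = 8$ ($b{\left(P \right)} = - \frac{\left(-5 + 1\right) 6}{3} = - \frac{\left(-4\right) 6}{3} = \left(- \frac{1}{3}\right) \left(-24\right) = 8$)
$m = 8$
$\frac{m}{-76232} = \frac{8}{-76232} = 8 \left(- \frac{1}{76232}\right) = - \frac{1}{9529}$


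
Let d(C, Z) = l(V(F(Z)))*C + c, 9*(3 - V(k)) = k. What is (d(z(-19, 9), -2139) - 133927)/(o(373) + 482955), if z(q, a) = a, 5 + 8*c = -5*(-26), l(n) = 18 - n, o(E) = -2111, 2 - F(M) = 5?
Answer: -1070235/3846752 ≈ -0.27822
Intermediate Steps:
F(M) = -3 (F(M) = 2 - 1*5 = 2 - 5 = -3)
V(k) = 3 - k/9
c = 125/8 (c = -5/8 + (-5*(-26))/8 = -5/8 + (⅛)*130 = -5/8 + 65/4 = 125/8 ≈ 15.625)
d(C, Z) = 125/8 + 44*C/3 (d(C, Z) = (18 - (3 - ⅑*(-3)))*C + 125/8 = (18 - (3 + ⅓))*C + 125/8 = (18 - 1*10/3)*C + 125/8 = (18 - 10/3)*C + 125/8 = 44*C/3 + 125/8 = 125/8 + 44*C/3)
(d(z(-19, 9), -2139) - 133927)/(o(373) + 482955) = ((125/8 + (44/3)*9) - 133927)/(-2111 + 482955) = ((125/8 + 132) - 133927)/480844 = (1181/8 - 133927)*(1/480844) = -1070235/8*1/480844 = -1070235/3846752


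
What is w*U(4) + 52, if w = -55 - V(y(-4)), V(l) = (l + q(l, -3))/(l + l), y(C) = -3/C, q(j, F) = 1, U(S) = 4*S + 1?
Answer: -5417/6 ≈ -902.83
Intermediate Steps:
U(S) = 1 + 4*S
V(l) = (1 + l)/(2*l) (V(l) = (l + 1)/(l + l) = (1 + l)/((2*l)) = (1 + l)*(1/(2*l)) = (1 + l)/(2*l))
w = -337/6 (w = -55 - (1 - 3/(-4))/(2*((-3/(-4)))) = -55 - (1 - 3*(-¼))/(2*((-3*(-¼)))) = -55 - (1 + ¾)/(2*¾) = -55 - 4*7/(2*3*4) = -55 - 1*7/6 = -55 - 7/6 = -337/6 ≈ -56.167)
w*U(4) + 52 = -337*(1 + 4*4)/6 + 52 = -337*(1 + 16)/6 + 52 = -337/6*17 + 52 = -5729/6 + 52 = -5417/6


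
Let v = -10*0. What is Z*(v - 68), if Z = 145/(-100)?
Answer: 493/5 ≈ 98.600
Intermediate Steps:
Z = -29/20 (Z = 145*(-1/100) = -29/20 ≈ -1.4500)
v = 0
Z*(v - 68) = -29*(0 - 68)/20 = -29/20*(-68) = 493/5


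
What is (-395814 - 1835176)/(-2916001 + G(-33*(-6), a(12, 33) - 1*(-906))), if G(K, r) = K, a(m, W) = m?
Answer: 2230990/2915803 ≈ 0.76514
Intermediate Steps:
(-395814 - 1835176)/(-2916001 + G(-33*(-6), a(12, 33) - 1*(-906))) = (-395814 - 1835176)/(-2916001 - 33*(-6)) = -2230990/(-2916001 + 198) = -2230990/(-2915803) = -2230990*(-1/2915803) = 2230990/2915803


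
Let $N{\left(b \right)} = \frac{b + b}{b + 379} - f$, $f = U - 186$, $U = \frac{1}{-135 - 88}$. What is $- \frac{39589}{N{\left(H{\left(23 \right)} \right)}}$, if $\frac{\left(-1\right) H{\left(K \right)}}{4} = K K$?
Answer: $- \frac{15334838739}{72992759} \approx -210.09$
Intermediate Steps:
$U = - \frac{1}{223}$ ($U = \frac{1}{-223} = - \frac{1}{223} \approx -0.0044843$)
$f = - \frac{41479}{223}$ ($f = - \frac{1}{223} - 186 = - \frac{41479}{223} \approx -186.0$)
$H{\left(K \right)} = - 4 K^{2}$ ($H{\left(K \right)} = - 4 K K = - 4 K^{2}$)
$N{\left(b \right)} = \frac{41479}{223} + \frac{2 b}{379 + b}$ ($N{\left(b \right)} = \frac{b + b}{b + 379} - - \frac{41479}{223} = \frac{2 b}{379 + b} + \frac{41479}{223} = \frac{41479}{223} + \frac{2 b}{379 + b}$)
$- \frac{39589}{N{\left(H{\left(23 \right)} \right)}} = - \frac{39589}{\frac{1}{223} \frac{1}{379 - 4 \cdot 23^{2}} \left(15720541 + 41925 \left(- 4 \cdot 23^{2}\right)\right)} = - \frac{39589}{\frac{1}{223} \frac{1}{379 - 2116} \left(15720541 + 41925 \left(\left(-4\right) 529\right)\right)} = - \frac{39589}{\frac{1}{223} \frac{1}{379 - 2116} \left(15720541 + 41925 \left(-2116\right)\right)} = - \frac{39589}{\frac{1}{223} \frac{1}{-1737} \left(15720541 - 88713300\right)} = - \frac{39589}{\frac{1}{223} \left(- \frac{1}{1737}\right) \left(-72992759\right)} = - \frac{39589}{\frac{72992759}{387351}} = \left(-39589\right) \frac{387351}{72992759} = - \frac{15334838739}{72992759}$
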